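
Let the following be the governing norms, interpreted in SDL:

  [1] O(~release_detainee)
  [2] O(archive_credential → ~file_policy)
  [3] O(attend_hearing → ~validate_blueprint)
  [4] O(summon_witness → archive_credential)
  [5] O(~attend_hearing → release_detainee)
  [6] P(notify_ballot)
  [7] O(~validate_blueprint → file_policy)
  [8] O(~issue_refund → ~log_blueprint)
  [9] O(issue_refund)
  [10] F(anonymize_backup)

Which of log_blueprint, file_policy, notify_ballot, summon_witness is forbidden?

Premise 1 states O(~release_detainee) outright.
Premise 5, O(~attend_hearing → release_detainee), contraposes to O(~release_detainee → attend_hearing); with O(~release_detainee) we get O(attend_hearing).
With premise 3, O(attend_hearing → ~validate_blueprint), the K-axiom yields O(~validate_blueprint).
Applying K to premise 7 (O(~validate_blueprint → file_policy)) and O(~validate_blueprint) yields O(file_policy).
Premise 2 is O(archive_credential → ~file_policy); contrapositively O(file_policy → ~archive_credential). Since O(file_policy) holds, K gives O(~archive_credential).
The contrapositive of premise 4 (O(summon_witness → archive_credential)) is O(~archive_credential → ~summon_witness), and O(~archive_credential) is already established, so O(~summon_witness).
So O(~summon_witness) holds, i.e. summon_witness is forbidden. None of the other listed options is forbidden under the premises.

summon_witness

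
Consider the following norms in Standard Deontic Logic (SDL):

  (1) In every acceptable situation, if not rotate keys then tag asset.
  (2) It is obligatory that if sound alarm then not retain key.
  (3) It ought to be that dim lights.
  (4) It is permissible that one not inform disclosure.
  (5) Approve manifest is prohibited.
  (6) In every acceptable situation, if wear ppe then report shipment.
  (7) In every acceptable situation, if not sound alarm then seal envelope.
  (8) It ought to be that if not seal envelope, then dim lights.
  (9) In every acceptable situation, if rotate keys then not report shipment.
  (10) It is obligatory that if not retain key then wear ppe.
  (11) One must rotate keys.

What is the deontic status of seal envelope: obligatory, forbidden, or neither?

Premise 11 states O(rotate_keys) outright.
From O(rotate_keys) and premise 9, O(rotate_keys → ¬report_shipment), we obtain O(¬report_shipment).
The contrapositive of premise 6 (O(wear_ppe → report_shipment)) is O(¬report_shipment → ¬wear_ppe), and O(¬report_shipment) is already established, so O(¬wear_ppe).
Premise 10 is O(¬retain_key → wear_ppe); contrapositively O(¬wear_ppe → retain_key). Since O(¬wear_ppe) holds, K gives O(retain_key).
Premise 2, O(sound_alarm → ¬retain_key), contraposes to O(retain_key → ¬sound_alarm); with O(retain_key) we get O(¬sound_alarm).
Premise 7 is O(¬sound_alarm → seal_envelope); since O(¬sound_alarm), deontic closure gives O(seal_envelope).
Premises 1, 3, 4, 5, 8 do not contribute to this derivation.
Hence seal_envelope is obligatory.

Obligatory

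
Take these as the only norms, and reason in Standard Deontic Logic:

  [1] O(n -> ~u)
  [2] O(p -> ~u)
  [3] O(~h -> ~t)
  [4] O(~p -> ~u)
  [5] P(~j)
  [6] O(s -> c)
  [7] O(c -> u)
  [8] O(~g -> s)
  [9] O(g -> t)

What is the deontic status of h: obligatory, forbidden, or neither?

Premises 2 and 4 are O(p -> ~u) and O(~p -> ~u); every ideal world satisfies p or ~p, so in either case ~u holds — hence O(~u).
Premise 7, O(c -> u), contraposes to O(~u -> ~c); with O(~u) we get O(~c).
The contrapositive of premise 6 (O(s -> c)) is O(~c -> ~s), and O(~c) is already established, so O(~s).
Premise 8 is O(~g -> s); contrapositively O(~s -> g). Since O(~s) holds, K gives O(g).
From O(g) and premise 9, O(g -> t), we obtain O(t).
The contrapositive of premise 3 (O(~h -> ~t)) is O(t -> h), and O(t) is already established, so O(h).
Premises 1, 5 do not contribute to this derivation.
Hence h is obligatory.

Obligatory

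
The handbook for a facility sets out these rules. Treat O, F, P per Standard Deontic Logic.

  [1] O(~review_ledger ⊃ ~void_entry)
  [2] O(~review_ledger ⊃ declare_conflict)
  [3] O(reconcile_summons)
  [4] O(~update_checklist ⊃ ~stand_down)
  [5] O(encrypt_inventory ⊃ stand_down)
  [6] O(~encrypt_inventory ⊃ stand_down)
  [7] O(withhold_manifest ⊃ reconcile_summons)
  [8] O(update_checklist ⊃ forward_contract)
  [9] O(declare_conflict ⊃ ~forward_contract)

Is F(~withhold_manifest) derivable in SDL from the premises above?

No

Premise 7 is O(withhold_manifest ⊃ reconcile_summons); even if O(reconcile_summons) held, inferring O(withhold_manifest) would be affirming the consequent — invalid.
No other premise forces O(withhold_manifest). An ideal world satisfying every premise can still have ~withhold_manifest true, so F(~withhold_manifest) is not derivable.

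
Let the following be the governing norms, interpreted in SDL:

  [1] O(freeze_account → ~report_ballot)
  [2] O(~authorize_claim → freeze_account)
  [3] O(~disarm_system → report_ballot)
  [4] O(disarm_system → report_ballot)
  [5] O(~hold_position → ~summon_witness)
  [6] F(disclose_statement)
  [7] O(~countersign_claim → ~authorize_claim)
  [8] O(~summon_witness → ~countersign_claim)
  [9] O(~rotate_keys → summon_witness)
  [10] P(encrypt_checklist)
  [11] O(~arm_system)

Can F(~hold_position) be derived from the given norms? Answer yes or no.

Premises 3 and 4 cover both cases: O(~disarm_system → report_ballot) and O(disarm_system → report_ballot). Since ~disarm_system ∨ disarm_system is a tautology, O(report_ballot) follows.
Premise 1 is O(freeze_account → ~report_ballot); contrapositively O(report_ballot → ~freeze_account). Since O(report_ballot) holds, K gives O(~freeze_account).
The contrapositive of premise 2 (O(~authorize_claim → freeze_account)) is O(~freeze_account → authorize_claim), and O(~freeze_account) is already established, so O(authorize_claim).
Premise 7 is O(~countersign_claim → ~authorize_claim); contrapositively O(authorize_claim → countersign_claim). Since O(authorize_claim) holds, K gives O(countersign_claim).
Premise 8 is O(~summon_witness → ~countersign_claim); contrapositively O(countersign_claim → summon_witness). Since O(countersign_claim) holds, K gives O(summon_witness).
Premise 5 is O(~hold_position → ~summon_witness); contrapositively O(summon_witness → hold_position). Since O(summon_witness) holds, K gives O(hold_position).
Premises 6, 9, 10, 11 do not contribute to this derivation.
So O(hold_position) holds, i.e. F(~hold_position). The claim follows.

Yes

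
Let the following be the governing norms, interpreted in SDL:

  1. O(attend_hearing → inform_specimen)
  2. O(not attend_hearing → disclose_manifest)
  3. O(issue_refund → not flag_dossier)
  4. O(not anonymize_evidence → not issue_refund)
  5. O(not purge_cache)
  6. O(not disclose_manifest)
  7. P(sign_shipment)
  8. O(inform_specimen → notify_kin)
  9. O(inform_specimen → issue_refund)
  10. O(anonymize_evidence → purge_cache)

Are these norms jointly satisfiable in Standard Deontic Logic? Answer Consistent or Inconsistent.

Premise 5 gives O(not purge_cache).
The contrapositive of premise 10 (O(anonymize_evidence → purge_cache)) is O(not purge_cache → not anonymize_evidence), and O(not purge_cache) is already established, so O(not anonymize_evidence).
Applying K to premise 4 (O(not anonymize_evidence → not issue_refund)) and O(not anonymize_evidence) yields O(not issue_refund).
Premise 9, O(inform_specimen → issue_refund), contraposes to O(not issue_refund → not inform_specimen); with O(not issue_refund) we get O(not inform_specimen).
Premise 1, O(attend_hearing → inform_specimen), contraposes to O(not inform_specimen → not attend_hearing); with O(not inform_specimen) we get O(not attend_hearing).
Applying K to premise 2 (O(not attend_hearing → disclose_manifest)) and O(not attend_hearing) yields O(disclose_manifest).
But premise 6 directly asserts O(not disclose_manifest).
We now have both O(disclose_manifest) and O(not disclose_manifest) — disclose_manifest is simultaneously obligatory and forbidden, violating the D-axiom.

Inconsistent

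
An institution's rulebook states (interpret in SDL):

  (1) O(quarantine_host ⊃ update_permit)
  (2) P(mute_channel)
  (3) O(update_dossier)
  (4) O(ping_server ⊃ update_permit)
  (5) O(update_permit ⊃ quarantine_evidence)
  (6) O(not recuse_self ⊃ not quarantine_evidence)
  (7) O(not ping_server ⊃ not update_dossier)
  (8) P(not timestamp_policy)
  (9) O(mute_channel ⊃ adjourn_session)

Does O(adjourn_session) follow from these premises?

Premise 9 is O(mute_channel ⊃ adjourn_session), but O(mute_channel) is not derivable from the premises (the permission P(mute_channel) asserts only not O(not mute_channel), not O(mute_channel)), so it does not yield O(adjourn_session).
No other premise forces O(adjourn_session). An ideal world satisfying every premise can still have adjourn_session false, so O(adjourn_session) is not derivable.

No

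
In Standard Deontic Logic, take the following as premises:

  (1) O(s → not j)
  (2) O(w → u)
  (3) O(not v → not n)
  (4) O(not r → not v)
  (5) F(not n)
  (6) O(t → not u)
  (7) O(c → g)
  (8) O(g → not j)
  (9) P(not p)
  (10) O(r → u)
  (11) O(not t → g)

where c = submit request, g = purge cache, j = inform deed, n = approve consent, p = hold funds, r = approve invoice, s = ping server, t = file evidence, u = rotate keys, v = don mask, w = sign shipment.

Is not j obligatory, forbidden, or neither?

Obligatory

F(not n) at premise 5 means O(n).
Premise 3 is O(not v → not n); contrapositively O(n → v). Since O(n) holds, K gives O(v).
Premise 4 is O(not r → not v); contrapositively O(v → r). Since O(v) holds, K gives O(r).
With premise 10, O(r → u), the K-axiom yields O(u).
The contrapositive of premise 6 (O(t → not u)) is O(u → not t), and O(u) is already established, so O(not t).
From O(not t) and premise 11, O(not t → g), we obtain O(g).
From O(g) and premise 8, O(g → not j), we obtain O(not j).
Premises 1, 2, 7, 9 do not contribute to this derivation.
Hence not j is obligatory.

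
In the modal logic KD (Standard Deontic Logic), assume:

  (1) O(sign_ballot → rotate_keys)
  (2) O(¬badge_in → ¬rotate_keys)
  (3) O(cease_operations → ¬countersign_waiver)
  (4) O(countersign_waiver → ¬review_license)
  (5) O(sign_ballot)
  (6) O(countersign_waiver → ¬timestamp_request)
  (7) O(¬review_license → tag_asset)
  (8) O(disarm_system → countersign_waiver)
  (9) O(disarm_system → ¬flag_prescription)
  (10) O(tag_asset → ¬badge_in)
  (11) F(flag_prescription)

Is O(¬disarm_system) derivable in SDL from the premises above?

Premise 5 gives O(sign_ballot).
With premise 1, O(sign_ballot → rotate_keys), the K-axiom yields O(rotate_keys).
Premise 2, O(¬badge_in → ¬rotate_keys), contraposes to O(rotate_keys → badge_in); with O(rotate_keys) we get O(badge_in).
The contrapositive of premise 10 (O(tag_asset → ¬badge_in)) is O(badge_in → ¬tag_asset), and O(badge_in) is already established, so O(¬tag_asset).
Premise 7 is O(¬review_license → tag_asset); contrapositively O(¬tag_asset → review_license). Since O(¬tag_asset) holds, K gives O(review_license).
Premise 4, O(countersign_waiver → ¬review_license), contraposes to O(review_license → ¬countersign_waiver); with O(review_license) we get O(¬countersign_waiver).
Premise 8 is O(disarm_system → countersign_waiver); contrapositively O(¬countersign_waiver → ¬disarm_system). Since O(¬countersign_waiver) holds, K gives O(¬disarm_system).
Premises 3, 6, 9, 11 do not contribute to this derivation.
So O(¬disarm_system) follows.

Yes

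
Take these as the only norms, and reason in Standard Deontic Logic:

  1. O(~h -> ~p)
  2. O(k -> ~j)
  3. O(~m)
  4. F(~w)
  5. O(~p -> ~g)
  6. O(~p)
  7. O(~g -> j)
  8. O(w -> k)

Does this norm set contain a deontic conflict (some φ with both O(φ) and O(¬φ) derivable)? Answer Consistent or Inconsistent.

From premise 6 we have O(~p).
Applying K to premise 5 (O(~p -> ~g)) and O(~p) yields O(~g).
With premise 7, O(~g -> j), the K-axiom yields O(j).
Premise 2 is O(k -> ~j); contrapositively O(j -> ~k). Since O(j) holds, K gives O(~k).
The contrapositive of premise 8 (O(w -> k)) is O(~k -> ~w), and O(~k) is already established, so O(~w).
But premise 4, F(~w), means O(w).
We now have both O(~w) and O(w) — w is simultaneously obligatory and forbidden, violating the D-axiom.

Inconsistent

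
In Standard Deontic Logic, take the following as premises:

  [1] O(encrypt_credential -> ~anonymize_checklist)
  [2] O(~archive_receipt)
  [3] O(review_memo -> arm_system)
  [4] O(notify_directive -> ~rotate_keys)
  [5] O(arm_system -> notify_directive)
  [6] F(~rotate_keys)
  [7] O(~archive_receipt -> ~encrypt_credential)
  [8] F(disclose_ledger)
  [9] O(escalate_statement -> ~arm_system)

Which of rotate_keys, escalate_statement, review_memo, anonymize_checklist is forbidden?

review_memo

F(~rotate_keys) at premise 6 means O(rotate_keys).
Premise 4, O(notify_directive -> ~rotate_keys), contraposes to O(rotate_keys -> ~notify_directive); with O(rotate_keys) we get O(~notify_directive).
Premise 5 is O(arm_system -> notify_directive); contrapositively O(~notify_directive -> ~arm_system). Since O(~notify_directive) holds, K gives O(~arm_system).
Premise 3 is O(review_memo -> arm_system); contrapositively O(~arm_system -> ~review_memo). Since O(~arm_system) holds, K gives O(~review_memo).
So O(~review_memo) holds, i.e. review_memo is forbidden. None of the other listed options is forbidden under the premises.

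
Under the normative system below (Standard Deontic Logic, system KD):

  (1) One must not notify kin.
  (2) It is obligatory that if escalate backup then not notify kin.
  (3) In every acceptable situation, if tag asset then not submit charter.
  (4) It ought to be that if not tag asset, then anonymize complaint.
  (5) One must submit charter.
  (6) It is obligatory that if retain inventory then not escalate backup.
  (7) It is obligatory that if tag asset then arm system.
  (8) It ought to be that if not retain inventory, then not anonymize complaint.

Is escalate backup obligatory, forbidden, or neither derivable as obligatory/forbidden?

Forbidden

Premise 5 states O(submit_charter) outright.
Premise 3, O(tag_asset → ¬submit_charter), contraposes to O(submit_charter → ¬tag_asset); with O(submit_charter) we get O(¬tag_asset).
Premise 4 is O(¬tag_asset → anonymize_complaint); since O(¬tag_asset), deontic closure gives O(anonymize_complaint).
Premise 8 is O(¬retain_inventory → ¬anonymize_complaint); contrapositively O(anonymize_complaint → retain_inventory). Since O(anonymize_complaint) holds, K gives O(retain_inventory).
Applying K to premise 6 (O(retain_inventory → ¬escalate_backup)) and O(retain_inventory) yields O(¬escalate_backup).
Premises 1, 2, 7 do not contribute to this derivation.
Thus O(¬escalate_backup), which is F(escalate_backup): escalate_backup is forbidden.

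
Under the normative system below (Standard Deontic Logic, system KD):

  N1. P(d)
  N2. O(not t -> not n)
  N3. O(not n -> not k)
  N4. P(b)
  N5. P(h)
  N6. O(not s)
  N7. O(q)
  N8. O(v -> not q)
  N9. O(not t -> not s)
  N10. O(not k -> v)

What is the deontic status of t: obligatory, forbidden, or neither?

Premise 7 gives O(q).
Premise 8, O(v -> not q), contraposes to O(q -> not v); with O(q) we get O(not v).
Premise 10 is O(not k -> v); contrapositively O(not v -> k). Since O(not v) holds, K gives O(k).
Premise 3, O(not n -> not k), contraposes to O(k -> n); with O(k) we get O(n).
The contrapositive of premise 2 (O(not t -> not n)) is O(n -> t), and O(n) is already established, so O(t).
Premises 1, 4, 5, 6, 9 do not contribute to this derivation.
Hence t is obligatory.

Obligatory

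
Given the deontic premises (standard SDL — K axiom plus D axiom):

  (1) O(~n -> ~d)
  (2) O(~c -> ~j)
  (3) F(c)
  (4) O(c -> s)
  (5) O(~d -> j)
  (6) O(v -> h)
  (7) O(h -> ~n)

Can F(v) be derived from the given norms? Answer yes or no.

Yes

Premise 3 is F(c), i.e. O(~c).
Applying K to premise 2 (O(~c -> ~j)) and O(~c) yields O(~j).
Premise 5, O(~d -> j), contraposes to O(~j -> d); with O(~j) we get O(d).
Premise 1 is O(~n -> ~d); contrapositively O(d -> n). Since O(d) holds, K gives O(n).
Premise 7, O(h -> ~n), contraposes to O(n -> ~h); with O(n) we get O(~h).
Premise 6, O(v -> h), contraposes to O(~h -> ~v); with O(~h) we get O(~v).
Premise 4 does not contribute to this derivation.
So O(~v) holds, i.e. F(v). The claim follows.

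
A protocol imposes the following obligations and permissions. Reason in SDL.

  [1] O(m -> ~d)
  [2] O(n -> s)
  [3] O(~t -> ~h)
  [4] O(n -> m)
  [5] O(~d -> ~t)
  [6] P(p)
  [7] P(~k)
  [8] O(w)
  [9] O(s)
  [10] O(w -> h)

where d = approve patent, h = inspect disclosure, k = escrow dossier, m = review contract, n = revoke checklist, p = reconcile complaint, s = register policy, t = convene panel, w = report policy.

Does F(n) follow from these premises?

Yes

Premise 8 states O(w) outright.
Applying K to premise 10 (O(w -> h)) and O(w) yields O(h).
Premise 3, O(~t -> ~h), contraposes to O(h -> t); with O(h) we get O(t).
Premise 5 is O(~d -> ~t); contrapositively O(t -> d). Since O(t) holds, K gives O(d).
Premise 1 is O(m -> ~d); contrapositively O(d -> ~m). Since O(d) holds, K gives O(~m).
Premise 4, O(n -> m), contraposes to O(~m -> ~n); with O(~m) we get O(~n).
Premises 2, 6, 7, 9 do not contribute to this derivation.
So O(~n) holds, i.e. F(n). The claim follows.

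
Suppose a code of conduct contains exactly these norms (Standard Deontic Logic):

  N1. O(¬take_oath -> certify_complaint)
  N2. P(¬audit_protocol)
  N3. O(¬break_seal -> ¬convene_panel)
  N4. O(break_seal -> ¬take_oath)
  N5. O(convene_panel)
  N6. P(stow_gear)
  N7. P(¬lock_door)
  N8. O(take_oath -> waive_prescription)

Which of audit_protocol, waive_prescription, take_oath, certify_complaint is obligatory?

certify_complaint

From premise 5 we have O(convene_panel).
Premise 3, O(¬break_seal -> ¬convene_panel), contraposes to O(convene_panel -> break_seal); with O(convene_panel) we get O(break_seal).
Premise 4 is O(break_seal -> ¬take_oath); since O(break_seal), deontic closure gives O(¬take_oath).
From O(¬take_oath) and premise 1, O(¬take_oath -> certify_complaint), we obtain O(certify_complaint).
So O(certify_complaint) holds — certify_complaint is obligatory. None of the other listed options is made obligatory by any chain of premises.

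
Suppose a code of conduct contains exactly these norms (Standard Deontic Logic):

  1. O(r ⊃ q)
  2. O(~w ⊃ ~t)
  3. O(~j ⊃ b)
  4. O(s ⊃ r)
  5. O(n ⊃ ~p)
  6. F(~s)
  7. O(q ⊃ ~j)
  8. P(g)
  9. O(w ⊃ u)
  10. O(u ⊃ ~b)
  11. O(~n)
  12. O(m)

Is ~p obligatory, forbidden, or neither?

Premise 5 is O(n ⊃ ~p), but O(n) is not derivable from the premises, so it does not yield O(~p).
No premise or chain of K-axiom applications forces O(~p), and none forces O(p). So ~p is neither obligatory nor forbidden under these norms.

Neither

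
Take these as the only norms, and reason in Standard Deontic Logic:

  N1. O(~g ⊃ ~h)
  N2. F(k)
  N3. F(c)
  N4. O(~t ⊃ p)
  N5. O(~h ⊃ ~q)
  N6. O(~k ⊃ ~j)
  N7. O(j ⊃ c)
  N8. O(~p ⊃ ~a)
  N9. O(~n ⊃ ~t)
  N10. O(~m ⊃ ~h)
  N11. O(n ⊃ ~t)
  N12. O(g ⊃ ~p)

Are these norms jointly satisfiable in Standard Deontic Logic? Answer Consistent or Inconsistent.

Premise 7 is O(j ⊃ c), but O(j) is not derivable from the premises, so it does not yield O(c).
So O(c) is not derivable, and the apparent clash with O(~c) does not arise.
A world satisfying every obligation exists (e.g. a=false, c=false, g=false, h=false, j=false, k=false, m=false, n=false, p=true, q=false, t=false); no atom is both obligatory and forbidden, so the set is consistent.

Consistent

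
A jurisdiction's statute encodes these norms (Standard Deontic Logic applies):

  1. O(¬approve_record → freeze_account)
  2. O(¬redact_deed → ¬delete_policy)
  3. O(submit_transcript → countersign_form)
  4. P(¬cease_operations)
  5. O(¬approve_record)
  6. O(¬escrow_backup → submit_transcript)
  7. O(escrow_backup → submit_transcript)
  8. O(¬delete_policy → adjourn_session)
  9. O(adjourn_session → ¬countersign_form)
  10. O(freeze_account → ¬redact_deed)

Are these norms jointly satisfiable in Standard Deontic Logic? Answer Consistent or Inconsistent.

Premises 6 and 7 cover both cases: O(¬escrow_backup → submit_transcript) and O(escrow_backup → submit_transcript). Since ¬escrow_backup ∨ escrow_backup is a tautology, O(submit_transcript) follows.
With premise 3, O(submit_transcript → countersign_form), the K-axiom yields O(countersign_form).
Premise 9 is O(adjourn_session → ¬countersign_form); contrapositively O(countersign_form → ¬adjourn_session). Since O(countersign_form) holds, K gives O(¬adjourn_session).
The contrapositive of premise 8 (O(¬delete_policy → adjourn_session)) is O(¬adjourn_session → delete_policy), and O(¬adjourn_session) is already established, so O(delete_policy).
Premise 2, O(¬redact_deed → ¬delete_policy), contraposes to O(delete_policy → redact_deed); with O(delete_policy) we get O(redact_deed).
Premise 10 is O(freeze_account → ¬redact_deed); contrapositively O(redact_deed → ¬freeze_account). Since O(redact_deed) holds, K gives O(¬freeze_account).
Premise 1, O(¬approve_record → freeze_account), contraposes to O(¬freeze_account → approve_record); with O(¬freeze_account) we get O(approve_record).
But premise 5 directly asserts O(¬approve_record).
We now have both O(approve_record) and O(¬approve_record) — approve_record is simultaneously obligatory and forbidden, violating the D-axiom.

Inconsistent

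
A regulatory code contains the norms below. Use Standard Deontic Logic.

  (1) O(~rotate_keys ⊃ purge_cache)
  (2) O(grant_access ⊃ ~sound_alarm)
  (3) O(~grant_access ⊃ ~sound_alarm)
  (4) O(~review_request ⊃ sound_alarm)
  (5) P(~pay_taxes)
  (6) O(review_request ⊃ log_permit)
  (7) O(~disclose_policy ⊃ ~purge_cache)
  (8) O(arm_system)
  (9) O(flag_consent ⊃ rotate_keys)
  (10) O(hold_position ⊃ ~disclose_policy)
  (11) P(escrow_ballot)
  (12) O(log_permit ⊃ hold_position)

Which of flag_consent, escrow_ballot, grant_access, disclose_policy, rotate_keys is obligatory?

Premises 2 and 3 are O(grant_access ⊃ ~sound_alarm) and O(~grant_access ⊃ ~sound_alarm); every ideal world satisfies grant_access or ~grant_access, so in either case ~sound_alarm holds — hence O(~sound_alarm).
Premise 4 is O(~review_request ⊃ sound_alarm); contrapositively O(~sound_alarm ⊃ review_request). Since O(~sound_alarm) holds, K gives O(review_request).
With premise 6, O(review_request ⊃ log_permit), the K-axiom yields O(log_permit).
Premise 12 is O(log_permit ⊃ hold_position); since O(log_permit), deontic closure gives O(hold_position).
Applying K to premise 10 (O(hold_position ⊃ ~disclose_policy)) and O(hold_position) yields O(~disclose_policy).
Premise 7 is O(~disclose_policy ⊃ ~purge_cache); since O(~disclose_policy), deontic closure gives O(~purge_cache).
Premise 1, O(~rotate_keys ⊃ purge_cache), contraposes to O(~purge_cache ⊃ rotate_keys); with O(~purge_cache) we get O(rotate_keys).
So O(rotate_keys) holds — rotate_keys is obligatory. None of the other listed options is made obligatory by any chain of premises.

rotate_keys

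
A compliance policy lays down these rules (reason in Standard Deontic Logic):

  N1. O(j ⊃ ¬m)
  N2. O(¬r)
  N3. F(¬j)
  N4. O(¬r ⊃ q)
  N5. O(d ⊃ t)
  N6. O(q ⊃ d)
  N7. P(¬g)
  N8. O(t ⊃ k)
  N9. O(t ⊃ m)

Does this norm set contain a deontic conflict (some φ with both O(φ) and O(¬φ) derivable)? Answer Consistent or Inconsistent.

Inconsistent

F(¬j) at premise 3 means O(j).
Premise 1 is O(j ⊃ ¬m); since O(j), deontic closure gives O(¬m).
The contrapositive of premise 9 (O(t ⊃ m)) is O(¬m ⊃ ¬t), and O(¬m) is already established, so O(¬t).
The contrapositive of premise 5 (O(d ⊃ t)) is O(¬t ⊃ ¬d), and O(¬t) is already established, so O(¬d).
Premise 6, O(q ⊃ d), contraposes to O(¬d ⊃ ¬q); with O(¬d) we get O(¬q).
The contrapositive of premise 4 (O(¬r ⊃ q)) is O(¬q ⊃ r), and O(¬q) is already established, so O(r).
But premise 2 directly asserts O(¬r).
We now have both O(r) and O(¬r) — r is simultaneously obligatory and forbidden, violating the D-axiom.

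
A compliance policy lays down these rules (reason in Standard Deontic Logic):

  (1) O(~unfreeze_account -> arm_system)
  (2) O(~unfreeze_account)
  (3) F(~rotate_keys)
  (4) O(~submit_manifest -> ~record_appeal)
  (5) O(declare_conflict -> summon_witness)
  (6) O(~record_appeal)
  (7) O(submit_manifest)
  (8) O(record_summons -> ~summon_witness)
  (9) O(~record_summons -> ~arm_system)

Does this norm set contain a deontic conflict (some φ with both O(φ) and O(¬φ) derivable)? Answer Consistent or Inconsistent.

Premise 4 is O(~submit_manifest -> ~record_appeal); even if O(~record_appeal) held, inferring O(~submit_manifest) would be affirming the consequent — invalid.
So O(~submit_manifest) is not derivable, and the apparent clash with O(submit_manifest) does not arise.
A world satisfying every obligation exists (e.g. arm_system=true, declare_conflict=false, record_appeal=false, record_summons=true, rotate_keys=true, submit_manifest=true, summon_witness=false, unfreeze_account=false); no atom is both obligatory and forbidden, so the set is consistent.

Consistent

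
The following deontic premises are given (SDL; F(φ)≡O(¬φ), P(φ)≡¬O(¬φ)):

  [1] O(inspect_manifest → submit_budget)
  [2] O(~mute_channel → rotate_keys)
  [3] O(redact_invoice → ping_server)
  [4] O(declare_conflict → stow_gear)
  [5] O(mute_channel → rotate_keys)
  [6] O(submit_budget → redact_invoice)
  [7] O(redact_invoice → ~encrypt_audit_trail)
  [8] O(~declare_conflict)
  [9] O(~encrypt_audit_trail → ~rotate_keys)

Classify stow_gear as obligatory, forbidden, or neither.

Neither

Premise 4 is O(declare_conflict → stow_gear), but O(declare_conflict) is not derivable from the premises, so it does not yield O(stow_gear).
No premise or chain of K-axiom applications forces O(stow_gear), and none forces O(~stow_gear). So stow_gear is neither obligatory nor forbidden under these norms.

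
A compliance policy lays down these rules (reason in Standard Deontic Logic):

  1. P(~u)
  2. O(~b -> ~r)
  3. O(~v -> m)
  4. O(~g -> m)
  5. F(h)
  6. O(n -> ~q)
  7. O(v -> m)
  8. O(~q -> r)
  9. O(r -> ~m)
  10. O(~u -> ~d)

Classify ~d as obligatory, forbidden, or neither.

Neither

Premise 10 is O(~u -> ~d), but O(~u) is not derivable from the premises (the permission P(~u) asserts only ~O(u), not O(~u)), so it does not yield O(~d).
No premise or chain of K-axiom applications forces O(~d), and none forces O(d). So ~d is neither obligatory nor forbidden under these norms.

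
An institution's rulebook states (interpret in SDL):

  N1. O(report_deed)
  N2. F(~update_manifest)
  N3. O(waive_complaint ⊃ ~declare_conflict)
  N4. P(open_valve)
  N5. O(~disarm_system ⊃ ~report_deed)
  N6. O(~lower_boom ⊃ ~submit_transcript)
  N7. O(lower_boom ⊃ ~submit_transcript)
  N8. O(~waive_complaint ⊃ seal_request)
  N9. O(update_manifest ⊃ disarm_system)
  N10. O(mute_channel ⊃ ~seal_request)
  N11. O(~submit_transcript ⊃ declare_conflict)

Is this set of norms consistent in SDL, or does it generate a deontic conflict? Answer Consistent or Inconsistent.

Consistent

Premise 5 is O(~disarm_system ⊃ ~report_deed), but O(~disarm_system) is not derivable from the premises, so it does not yield O(~report_deed).
So O(~report_deed) is not derivable, and the apparent clash with O(report_deed) does not arise.
A world satisfying every obligation exists (e.g. declare_conflict=true, disarm_system=true, lower_boom=false, mute_channel=false, open_valve=false, report_deed=true, seal_request=true, submit_transcript=false, update_manifest=true, waive_complaint=false); no atom is both obligatory and forbidden, so the set is consistent.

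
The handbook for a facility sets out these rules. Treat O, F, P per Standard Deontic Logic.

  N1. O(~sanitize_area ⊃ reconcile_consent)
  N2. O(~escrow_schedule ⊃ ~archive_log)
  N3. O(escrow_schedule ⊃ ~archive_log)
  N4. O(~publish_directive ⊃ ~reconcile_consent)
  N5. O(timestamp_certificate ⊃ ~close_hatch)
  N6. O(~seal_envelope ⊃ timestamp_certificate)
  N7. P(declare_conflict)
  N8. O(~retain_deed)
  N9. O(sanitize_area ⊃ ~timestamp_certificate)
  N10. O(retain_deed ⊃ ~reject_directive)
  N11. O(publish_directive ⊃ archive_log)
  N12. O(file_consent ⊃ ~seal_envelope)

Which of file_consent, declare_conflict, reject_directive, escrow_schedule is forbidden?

Premises 2 and 3 cover both cases: O(~escrow_schedule ⊃ ~archive_log) and O(escrow_schedule ⊃ ~archive_log). Since ~escrow_schedule ∨ escrow_schedule is a tautology, O(~archive_log) follows.
The contrapositive of premise 11 (O(publish_directive ⊃ archive_log)) is O(~archive_log ⊃ ~publish_directive), and O(~archive_log) is already established, so O(~publish_directive).
Applying K to premise 4 (O(~publish_directive ⊃ ~reconcile_consent)) and O(~publish_directive) yields O(~reconcile_consent).
The contrapositive of premise 1 (O(~sanitize_area ⊃ reconcile_consent)) is O(~reconcile_consent ⊃ sanitize_area), and O(~reconcile_consent) is already established, so O(sanitize_area).
From O(sanitize_area) and premise 9, O(sanitize_area ⊃ ~timestamp_certificate), we obtain O(~timestamp_certificate).
Premise 6, O(~seal_envelope ⊃ timestamp_certificate), contraposes to O(~timestamp_certificate ⊃ seal_envelope); with O(~timestamp_certificate) we get O(seal_envelope).
Premise 12, O(file_consent ⊃ ~seal_envelope), contraposes to O(seal_envelope ⊃ ~file_consent); with O(seal_envelope) we get O(~file_consent).
So O(~file_consent) holds, i.e. file_consent is forbidden. None of the other listed options is forbidden under the premises.

file_consent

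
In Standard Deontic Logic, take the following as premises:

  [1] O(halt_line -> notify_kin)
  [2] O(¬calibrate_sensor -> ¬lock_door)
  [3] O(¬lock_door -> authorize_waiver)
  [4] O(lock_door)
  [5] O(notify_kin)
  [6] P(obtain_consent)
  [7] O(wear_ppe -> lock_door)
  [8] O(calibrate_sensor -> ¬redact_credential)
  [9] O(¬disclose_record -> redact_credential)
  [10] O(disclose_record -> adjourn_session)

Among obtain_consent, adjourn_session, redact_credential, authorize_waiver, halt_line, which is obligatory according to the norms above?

adjourn_session

Premise 4 states O(lock_door) outright.
Premise 2 is O(¬calibrate_sensor -> ¬lock_door); contrapositively O(lock_door -> calibrate_sensor). Since O(lock_door) holds, K gives O(calibrate_sensor).
From O(calibrate_sensor) and premise 8, O(calibrate_sensor -> ¬redact_credential), we obtain O(¬redact_credential).
Premise 9 is O(¬disclose_record -> redact_credential); contrapositively O(¬redact_credential -> disclose_record). Since O(¬redact_credential) holds, K gives O(disclose_record).
With premise 10, O(disclose_record -> adjourn_session), the K-axiom yields O(adjourn_session).
So O(adjourn_session) holds — adjourn_session is obligatory. None of the other listed options is made obligatory by any chain of premises.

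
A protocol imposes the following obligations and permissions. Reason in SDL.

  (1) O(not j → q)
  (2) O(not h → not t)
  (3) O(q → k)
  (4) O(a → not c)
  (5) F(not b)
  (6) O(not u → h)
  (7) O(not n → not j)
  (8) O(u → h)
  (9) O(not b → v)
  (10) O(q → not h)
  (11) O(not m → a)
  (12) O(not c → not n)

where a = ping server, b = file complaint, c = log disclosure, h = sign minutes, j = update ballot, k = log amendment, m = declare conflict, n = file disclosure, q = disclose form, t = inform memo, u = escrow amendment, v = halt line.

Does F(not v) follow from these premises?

No

Premise 9 is O(not b → v), but O(not b) is not derivable from the premises, so it does not yield O(v).
No other premise forces O(v). An ideal world satisfying every premise can still have not v true, so F(not v) is not derivable.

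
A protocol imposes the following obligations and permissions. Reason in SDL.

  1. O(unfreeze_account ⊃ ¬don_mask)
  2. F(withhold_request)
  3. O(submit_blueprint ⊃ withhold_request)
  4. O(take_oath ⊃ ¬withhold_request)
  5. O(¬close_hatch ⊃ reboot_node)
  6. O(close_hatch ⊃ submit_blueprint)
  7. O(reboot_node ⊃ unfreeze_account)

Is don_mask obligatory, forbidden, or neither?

Premise 2 is F(withhold_request), i.e. O(¬withhold_request).
The contrapositive of premise 3 (O(submit_blueprint ⊃ withhold_request)) is O(¬withhold_request ⊃ ¬submit_blueprint), and O(¬withhold_request) is already established, so O(¬submit_blueprint).
Premise 6 is O(close_hatch ⊃ submit_blueprint); contrapositively O(¬submit_blueprint ⊃ ¬close_hatch). Since O(¬submit_blueprint) holds, K gives O(¬close_hatch).
Applying K to premise 5 (O(¬close_hatch ⊃ reboot_node)) and O(¬close_hatch) yields O(reboot_node).
With premise 7, O(reboot_node ⊃ unfreeze_account), the K-axiom yields O(unfreeze_account).
From O(unfreeze_account) and premise 1, O(unfreeze_account ⊃ ¬don_mask), we obtain O(¬don_mask).
Premise 4 does not contribute to this derivation.
Thus O(¬don_mask), which is F(don_mask): don_mask is forbidden.

Forbidden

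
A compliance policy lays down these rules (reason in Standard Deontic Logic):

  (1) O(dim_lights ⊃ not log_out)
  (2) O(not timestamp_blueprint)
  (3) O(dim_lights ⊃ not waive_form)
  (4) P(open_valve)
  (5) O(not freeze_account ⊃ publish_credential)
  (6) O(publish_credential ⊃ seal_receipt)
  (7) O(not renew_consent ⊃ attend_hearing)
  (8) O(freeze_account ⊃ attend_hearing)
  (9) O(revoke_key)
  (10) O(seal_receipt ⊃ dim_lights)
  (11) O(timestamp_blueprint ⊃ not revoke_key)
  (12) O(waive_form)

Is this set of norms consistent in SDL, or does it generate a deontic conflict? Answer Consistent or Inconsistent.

Premise 11 is O(timestamp_blueprint ⊃ not revoke_key), but O(timestamp_blueprint) is not derivable from the premises, so it does not yield O(not revoke_key).
So O(not revoke_key) is not derivable, and the apparent clash with O(revoke_key) does not arise.
A world satisfying every obligation exists (e.g. attend_hearing=true, dim_lights=false, freeze_account=true, log_out=false, open_valve=false, publish_credential=false, renew_consent=false, revoke_key=true, seal_receipt=false, timestamp_blueprint=false, waive_form=true); no atom is both obligatory and forbidden, so the set is consistent.

Consistent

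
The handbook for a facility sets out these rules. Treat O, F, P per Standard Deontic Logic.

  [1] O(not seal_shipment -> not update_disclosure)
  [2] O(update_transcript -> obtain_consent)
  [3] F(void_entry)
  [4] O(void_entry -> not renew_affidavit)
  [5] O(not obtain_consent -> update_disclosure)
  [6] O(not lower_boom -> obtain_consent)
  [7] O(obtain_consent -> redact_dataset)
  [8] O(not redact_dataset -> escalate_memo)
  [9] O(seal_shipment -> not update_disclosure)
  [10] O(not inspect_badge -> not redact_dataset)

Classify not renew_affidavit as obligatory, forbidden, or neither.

Neither

Premise 4 is O(void_entry -> not renew_affidavit), but O(void_entry) is not derivable from the premises, so it does not yield O(not renew_affidavit).
No premise or chain of K-axiom applications forces O(not renew_affidavit), and none forces O(renew_affidavit). So not renew_affidavit is neither obligatory nor forbidden under these norms.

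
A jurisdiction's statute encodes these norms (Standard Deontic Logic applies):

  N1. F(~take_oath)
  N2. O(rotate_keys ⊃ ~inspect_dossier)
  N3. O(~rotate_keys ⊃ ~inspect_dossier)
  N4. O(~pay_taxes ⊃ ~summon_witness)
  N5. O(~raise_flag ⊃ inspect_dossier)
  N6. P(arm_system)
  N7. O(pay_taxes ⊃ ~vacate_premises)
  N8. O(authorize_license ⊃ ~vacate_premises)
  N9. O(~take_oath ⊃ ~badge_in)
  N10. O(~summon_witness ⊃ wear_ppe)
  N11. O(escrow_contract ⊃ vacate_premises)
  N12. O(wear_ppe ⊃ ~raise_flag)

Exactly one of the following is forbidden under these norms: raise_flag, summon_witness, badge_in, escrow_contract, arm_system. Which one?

escrow_contract

Premises 3 and 2 cover both cases: O(~rotate_keys ⊃ ~inspect_dossier) and O(rotate_keys ⊃ ~inspect_dossier). Since ~rotate_keys ∨ rotate_keys is a tautology, O(~inspect_dossier) follows.
The contrapositive of premise 5 (O(~raise_flag ⊃ inspect_dossier)) is O(~inspect_dossier ⊃ raise_flag), and O(~inspect_dossier) is already established, so O(raise_flag).
The contrapositive of premise 12 (O(wear_ppe ⊃ ~raise_flag)) is O(raise_flag ⊃ ~wear_ppe), and O(raise_flag) is already established, so O(~wear_ppe).
Premise 10, O(~summon_witness ⊃ wear_ppe), contraposes to O(~wear_ppe ⊃ summon_witness); with O(~wear_ppe) we get O(summon_witness).
Premise 4, O(~pay_taxes ⊃ ~summon_witness), contraposes to O(summon_witness ⊃ pay_taxes); with O(summon_witness) we get O(pay_taxes).
With premise 7, O(pay_taxes ⊃ ~vacate_premises), the K-axiom yields O(~vacate_premises).
Premise 11, O(escrow_contract ⊃ vacate_premises), contraposes to O(~vacate_premises ⊃ ~escrow_contract); with O(~vacate_premises) we get O(~escrow_contract).
So O(~escrow_contract) holds, i.e. escrow_contract is forbidden. None of the other listed options is forbidden under the premises.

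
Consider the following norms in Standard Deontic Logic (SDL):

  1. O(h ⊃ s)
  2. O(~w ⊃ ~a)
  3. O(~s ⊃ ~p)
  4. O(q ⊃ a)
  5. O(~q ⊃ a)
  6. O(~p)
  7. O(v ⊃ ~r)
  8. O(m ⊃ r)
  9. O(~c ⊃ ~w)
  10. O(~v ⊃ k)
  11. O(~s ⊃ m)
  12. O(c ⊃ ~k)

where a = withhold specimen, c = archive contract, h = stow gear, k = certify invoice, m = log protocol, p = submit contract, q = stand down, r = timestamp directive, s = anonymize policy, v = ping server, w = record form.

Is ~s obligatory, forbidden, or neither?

Forbidden

By case analysis on ~q: premise 5 gives O(~q ⊃ a) and premise 4 gives O(q ⊃ a), so O(a) either way.
Premise 2, O(~w ⊃ ~a), contraposes to O(a ⊃ w); with O(a) we get O(w).
The contrapositive of premise 9 (O(~c ⊃ ~w)) is O(w ⊃ c), and O(w) is already established, so O(c).
Premise 12 is O(c ⊃ ~k); since O(c), deontic closure gives O(~k).
Premise 10 is O(~v ⊃ k); contrapositively O(~k ⊃ v). Since O(~k) holds, K gives O(v).
Premise 7 is O(v ⊃ ~r); since O(v), deontic closure gives O(~r).
Premise 8 is O(m ⊃ r); contrapositively O(~r ⊃ ~m). Since O(~r) holds, K gives O(~m).
Premise 11 is O(~s ⊃ m); contrapositively O(~m ⊃ s). Since O(~m) holds, K gives O(s).
Premises 1, 3, 6 do not contribute to this derivation.
Thus O(s), which is F(~s): ~s is forbidden.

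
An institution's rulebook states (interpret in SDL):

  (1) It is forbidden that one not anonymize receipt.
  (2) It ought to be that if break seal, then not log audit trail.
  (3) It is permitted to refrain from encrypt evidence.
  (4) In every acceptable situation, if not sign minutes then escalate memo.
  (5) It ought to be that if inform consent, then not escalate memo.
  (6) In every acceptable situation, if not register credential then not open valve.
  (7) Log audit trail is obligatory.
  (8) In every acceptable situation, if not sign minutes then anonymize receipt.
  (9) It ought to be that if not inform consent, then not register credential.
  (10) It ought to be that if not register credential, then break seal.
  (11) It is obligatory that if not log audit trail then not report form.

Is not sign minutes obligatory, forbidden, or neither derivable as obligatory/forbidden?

Forbidden

Premise 7 gives O(log_audit_trail).
Premise 2 is O(break_seal → ¬log_audit_trail); contrapositively O(log_audit_trail → ¬break_seal). Since O(log_audit_trail) holds, K gives O(¬break_seal).
Premise 10 is O(¬register_credential → break_seal); contrapositively O(¬break_seal → register_credential). Since O(¬break_seal) holds, K gives O(register_credential).
Premise 9 is O(¬inform_consent → ¬register_credential); contrapositively O(register_credential → inform_consent). Since O(register_credential) holds, K gives O(inform_consent).
Premise 5 is O(inform_consent → ¬escalate_memo); since O(inform_consent), deontic closure gives O(¬escalate_memo).
Premise 4, O(¬sign_minutes → escalate_memo), contraposes to O(¬escalate_memo → sign_minutes); with O(¬escalate_memo) we get O(sign_minutes).
Premises 1, 3, 6, 8, 11 do not contribute to this derivation.
Thus O(sign_minutes), which is F(¬sign_minutes): ¬sign_minutes is forbidden.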